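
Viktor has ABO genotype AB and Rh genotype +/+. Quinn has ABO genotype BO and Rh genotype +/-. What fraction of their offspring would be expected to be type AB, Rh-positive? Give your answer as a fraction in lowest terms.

ABO cross AB × BO → offspring phenotypes: 1/4 A, 1/2 B, 1/4 AB.
Rh cross +/+ × +/- → 1 Rh+.
Independent loci: P(type AB, Rh-positive) = 1/4 × 1 = 1/4.

1/4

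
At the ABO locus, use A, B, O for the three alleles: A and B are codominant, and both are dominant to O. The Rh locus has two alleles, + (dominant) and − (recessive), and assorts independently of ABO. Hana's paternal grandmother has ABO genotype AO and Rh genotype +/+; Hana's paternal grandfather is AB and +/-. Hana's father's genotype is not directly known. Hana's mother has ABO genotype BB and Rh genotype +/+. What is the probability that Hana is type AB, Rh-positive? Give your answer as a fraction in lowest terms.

1/2

Hana's father's ABO genotype from AO × AB: 1/4 AA, 1/4 AB, 1/4 AO, 1/4 BO.
Crossing each possibility with the mother BB and summing P(type AB): 1/4·1 + 1/4·1/2 + 1/4·1/2 + 1/4·0 = 1/2.
Similarly for Rh via the father's Rh distribution: P(Rh+) = 1.
Independent loci: 1/2 × 1 = 1/2.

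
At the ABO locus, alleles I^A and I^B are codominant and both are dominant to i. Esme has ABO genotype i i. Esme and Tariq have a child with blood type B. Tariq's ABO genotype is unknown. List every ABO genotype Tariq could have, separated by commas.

I^A I^B, I^B I^B, I^B i

For each candidate genotype of Tariq, check whether crossing it with i i can produce every observed child phenotype.
  I^A I^A → possible child types {A} ✗
  I^A I^B → possible child types {A, B} ✓
  I^A i → possible child types {O, A} ✗
  I^B I^B → possible child types {B} ✓
  I^B i → possible child types {O, B} ✓
  i i → possible child types {O} ✗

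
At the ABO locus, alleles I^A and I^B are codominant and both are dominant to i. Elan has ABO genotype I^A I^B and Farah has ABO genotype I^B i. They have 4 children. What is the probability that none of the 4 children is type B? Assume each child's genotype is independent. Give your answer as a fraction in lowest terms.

1/16

ABO cross I^A I^B × I^B i → 1/4 A, 1/2 B, 1/4 AB.
So P(type B) = 1/2 per child.
P(not type B) = 1/2 for one child; (1/2)^4 = 1/16.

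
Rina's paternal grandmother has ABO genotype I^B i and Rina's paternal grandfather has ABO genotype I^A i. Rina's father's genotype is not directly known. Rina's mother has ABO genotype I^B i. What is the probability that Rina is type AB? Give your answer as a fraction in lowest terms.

1/8

Rina's father's ABO genotype from I^B i × I^A i: 1/4 I^A I^B, 1/4 I^A i, 1/4 I^B i, 1/4 i i.
Crossing each possibility with the mother I^B i and summing P(type AB): 1/4·1/4 + 1/4·1/4 + 1/4·0 + 1/4·0 = 1/8.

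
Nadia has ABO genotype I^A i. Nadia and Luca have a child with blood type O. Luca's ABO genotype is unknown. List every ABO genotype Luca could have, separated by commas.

I^A i, I^B i, i i

For each candidate genotype of Luca, check whether crossing it with I^A i can produce every observed child phenotype.
  I^A I^A → possible child types {A} ✗
  I^A I^B → possible child types {A, B, AB} ✗
  I^A i → possible child types {O, A} ✓
  I^B I^B → possible child types {B, AB} ✗
  I^B i → possible child types {O, A, B, AB} ✓
  i i → possible child types {O, A} ✓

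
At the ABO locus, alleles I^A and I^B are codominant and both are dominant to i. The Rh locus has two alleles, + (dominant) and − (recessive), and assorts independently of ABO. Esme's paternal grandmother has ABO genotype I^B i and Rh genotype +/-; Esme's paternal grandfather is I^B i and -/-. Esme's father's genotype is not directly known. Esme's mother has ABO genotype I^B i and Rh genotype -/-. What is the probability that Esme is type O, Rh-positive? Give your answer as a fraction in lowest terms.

1/16

Esme's father's ABO genotype from I^B i × I^B i: 1/4 I^B I^B, 1/2 I^B i, 1/4 i i.
Crossing each possibility with the mother I^B i and summing P(type O): 1/4·0 + 1/2·1/4 + 1/4·1/2 = 1/4.
Similarly for Rh via the father's Rh distribution: P(Rh+) = 1/4.
Independent loci: 1/4 × 1/4 = 1/16.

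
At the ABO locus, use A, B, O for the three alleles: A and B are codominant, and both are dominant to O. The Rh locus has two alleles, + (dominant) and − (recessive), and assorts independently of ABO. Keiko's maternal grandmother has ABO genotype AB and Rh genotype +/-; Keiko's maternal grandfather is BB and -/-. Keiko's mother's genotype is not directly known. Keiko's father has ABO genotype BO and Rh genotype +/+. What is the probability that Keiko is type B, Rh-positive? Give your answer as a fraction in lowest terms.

Keiko's mother's ABO genotype from AB × BB: 1/2 AB, 1/2 BB.
Crossing each possibility with the father BO and summing P(type B): 1/2·1/2 + 1/2·1 = 3/4.
Similarly for Rh via the mother's Rh distribution: P(Rh+) = 1.
Independent loci: 3/4 × 1 = 3/4.

3/4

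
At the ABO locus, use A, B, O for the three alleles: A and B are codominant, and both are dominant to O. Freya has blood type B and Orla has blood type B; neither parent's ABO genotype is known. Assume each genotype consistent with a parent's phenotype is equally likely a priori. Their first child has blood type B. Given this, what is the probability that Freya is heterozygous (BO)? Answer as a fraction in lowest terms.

7/15

Possible genotypes: Freya ∈ {BB, BO}; Orla ∈ {BB, BO}.
Weight each parental genotype pair by prior × P(type-B child):
  BB × BB: posterior weight 4/15.
  BB × BO: posterior weight 4/15.
  BO × BB: posterior weight 4/15.
  BO × BO: posterior weight 1/5.
Sum the posterior weight over pairs where Freya is BO: 7/15.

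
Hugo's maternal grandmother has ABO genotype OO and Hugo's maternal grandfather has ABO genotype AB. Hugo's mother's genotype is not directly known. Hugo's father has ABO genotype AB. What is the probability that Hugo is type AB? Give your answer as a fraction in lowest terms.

Hugo's mother's ABO genotype from OO × AB: 1/2 AO, 1/2 BO.
Crossing each possibility with the father AB and summing P(type AB): 1/2·1/4 + 1/2·1/4 = 1/4.

1/4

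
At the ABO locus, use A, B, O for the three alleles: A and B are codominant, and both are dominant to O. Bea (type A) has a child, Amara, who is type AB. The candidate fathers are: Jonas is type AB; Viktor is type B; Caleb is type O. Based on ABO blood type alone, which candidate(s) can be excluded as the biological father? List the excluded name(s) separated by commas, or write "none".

A candidate is excluded only if no genotype consistent with his phenotype could produce a type AB child with a type A mother.
Caleb (type O): no genotype consistent with that phenotype can produce a type-AB child with a type-A mother.

Caleb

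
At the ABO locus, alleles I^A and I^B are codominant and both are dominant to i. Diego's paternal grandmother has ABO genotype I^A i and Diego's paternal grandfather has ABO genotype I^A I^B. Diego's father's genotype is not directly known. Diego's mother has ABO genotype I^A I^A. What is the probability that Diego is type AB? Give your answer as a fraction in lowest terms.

1/4

Diego's father's ABO genotype from I^A i × I^A I^B: 1/4 I^A I^A, 1/4 I^A I^B, 1/4 I^A i, 1/4 I^B i.
Crossing each possibility with the mother I^A I^A and summing P(type AB): 1/4·0 + 1/4·1/2 + 1/4·0 + 1/4·1/2 = 1/4.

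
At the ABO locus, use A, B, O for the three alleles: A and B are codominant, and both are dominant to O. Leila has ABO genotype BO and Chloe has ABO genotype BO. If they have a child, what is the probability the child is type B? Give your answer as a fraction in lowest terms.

ABO cross BO × BO → offspring phenotypes: 1/4 O, 3/4 B.
So P(type B) = 3/4.

3/4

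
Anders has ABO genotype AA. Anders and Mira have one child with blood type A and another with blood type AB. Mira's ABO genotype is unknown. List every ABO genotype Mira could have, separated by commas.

AB, BO

For each candidate genotype of Mira, check whether crossing it with AA can produce every observed child phenotype.
  AA → possible child types {A} ✗
  AB → possible child types {A, AB} ✓
  AO → possible child types {A} ✗
  BB → possible child types {AB} ✗
  BO → possible child types {A, AB} ✓
  OO → possible child types {A} ✗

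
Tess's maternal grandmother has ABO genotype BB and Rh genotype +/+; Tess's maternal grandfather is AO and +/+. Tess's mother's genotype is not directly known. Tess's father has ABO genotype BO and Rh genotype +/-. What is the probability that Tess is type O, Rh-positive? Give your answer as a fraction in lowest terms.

1/8

Tess's mother's ABO genotype from BB × AO: 1/2 AB, 1/2 BO.
Crossing each possibility with the father BO and summing P(type O): 1/2·0 + 1/2·1/4 = 1/8.
Similarly for Rh via the mother's Rh distribution: P(Rh+) = 1.
Independent loci: 1/8 × 1 = 1/8.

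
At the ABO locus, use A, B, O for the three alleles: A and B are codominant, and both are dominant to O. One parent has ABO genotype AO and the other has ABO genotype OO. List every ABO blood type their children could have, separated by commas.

Gametes from AO × OO give offspring ABO genotypes AO, OO, i.e. phenotypes O, A.

O, A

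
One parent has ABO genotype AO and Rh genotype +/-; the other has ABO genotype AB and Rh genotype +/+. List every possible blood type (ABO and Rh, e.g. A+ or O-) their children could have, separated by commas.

A+, B+, AB+

Gametes from AO × AB give offspring ABO genotypes AA, AB, AO, BO, i.e. phenotypes A, B, AB.
Rh cross +/- × +/+ → phenotypes Rh+.
Combining independently: A+, B+, AB+.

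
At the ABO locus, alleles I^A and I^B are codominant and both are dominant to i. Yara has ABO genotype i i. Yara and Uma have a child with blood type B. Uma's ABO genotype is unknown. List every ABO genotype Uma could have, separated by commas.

For each candidate genotype of Uma, check whether crossing it with i i can produce every observed child phenotype.
  I^A I^A → possible child types {A} ✗
  I^A I^B → possible child types {A, B} ✓
  I^A i → possible child types {O, A} ✗
  I^B I^B → possible child types {B} ✓
  I^B i → possible child types {O, B} ✓
  i i → possible child types {O} ✗

I^A I^B, I^B I^B, I^B i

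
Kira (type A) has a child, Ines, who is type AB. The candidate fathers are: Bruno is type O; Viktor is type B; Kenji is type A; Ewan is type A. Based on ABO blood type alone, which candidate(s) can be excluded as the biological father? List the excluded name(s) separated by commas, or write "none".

A candidate is excluded only if no genotype consistent with his phenotype could produce a type AB child with a type A mother.
Bruno (type O): no genotype consistent with that phenotype can produce a type-AB child with a type-A mother.
Kenji (type A): no genotype consistent with that phenotype can produce a type-AB child with a type-A mother.
Ewan (type A): no genotype consistent with that phenotype can produce a type-AB child with a type-A mother.

Bruno, Kenji, Ewan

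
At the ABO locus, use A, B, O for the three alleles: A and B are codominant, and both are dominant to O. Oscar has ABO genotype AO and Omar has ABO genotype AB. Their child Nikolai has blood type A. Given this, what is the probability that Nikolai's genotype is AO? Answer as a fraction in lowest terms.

1/2

Cross AO × AB → 1/4 AA, 1/4 AB, 1/4 AO, 1/4 BO.
Type-A genotypes among offspring: AA (1/4), AO (1/4); total 1/2.
P(AO | type A) = (1/4) / (1/2) = 1/2.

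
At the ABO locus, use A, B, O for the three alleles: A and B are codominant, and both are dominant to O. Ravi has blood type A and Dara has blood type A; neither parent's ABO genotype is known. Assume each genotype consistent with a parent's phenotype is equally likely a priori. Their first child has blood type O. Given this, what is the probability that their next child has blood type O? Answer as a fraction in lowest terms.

1/4

Possible genotypes: Ravi ∈ {AA, AO}; Dara ∈ {AA, AO}.
Weight each parental genotype pair by prior × P(type-O child):
  AO × AO: posterior weight 1; P(next child type O) = 1/4.
Weighted sum = 1/4.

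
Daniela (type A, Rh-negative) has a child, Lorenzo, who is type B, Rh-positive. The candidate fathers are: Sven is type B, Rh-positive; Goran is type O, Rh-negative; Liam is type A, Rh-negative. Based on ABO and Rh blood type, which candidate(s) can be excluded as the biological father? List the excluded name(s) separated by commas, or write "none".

Goran, Liam

A candidate is excluded only if no genotype consistent with his phenotype could produce a type B, Rh-positive child with a type A, Rh-negative mother.
Goran (type O, Rh-): no genotype consistent with that phenotype can produce a type-B Rh+ child with a type-A mother.
Liam (type A, Rh-): no genotype consistent with that phenotype can produce a type-B Rh+ child with a type-A mother.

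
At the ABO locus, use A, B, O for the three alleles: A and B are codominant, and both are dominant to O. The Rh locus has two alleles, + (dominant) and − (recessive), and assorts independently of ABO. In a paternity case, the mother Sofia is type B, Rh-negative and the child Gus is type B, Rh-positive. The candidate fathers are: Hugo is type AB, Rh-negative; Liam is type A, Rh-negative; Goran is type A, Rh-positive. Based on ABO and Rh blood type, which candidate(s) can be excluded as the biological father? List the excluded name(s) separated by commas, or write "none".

Hugo, Liam

A candidate is excluded only if no genotype consistent with his phenotype could produce a type B, Rh-positive child with a type B, Rh-negative mother.
Hugo (type AB, Rh-): no genotype consistent with that phenotype can produce a type-B Rh+ child with a type-B mother.
Liam (type A, Rh-): no genotype consistent with that phenotype can produce a type-B Rh+ child with a type-B mother.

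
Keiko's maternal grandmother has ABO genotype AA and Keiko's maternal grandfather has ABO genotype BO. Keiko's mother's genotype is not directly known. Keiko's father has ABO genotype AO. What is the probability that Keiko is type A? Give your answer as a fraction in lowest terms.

Keiko's mother's ABO genotype from AA × BO: 1/2 AB, 1/2 AO.
Crossing each possibility with the father AO and summing P(type A): 1/2·1/2 + 1/2·3/4 = 5/8.

5/8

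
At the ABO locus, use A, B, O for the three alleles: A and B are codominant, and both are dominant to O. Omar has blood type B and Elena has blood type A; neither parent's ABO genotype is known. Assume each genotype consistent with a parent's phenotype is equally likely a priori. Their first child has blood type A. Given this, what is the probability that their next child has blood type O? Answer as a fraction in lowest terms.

1/12

Possible genotypes: Omar ∈ {BB, BO}; Elena ∈ {AA, AO}.
Weight each parental genotype pair by prior × P(type-A child):
  BO × AA: posterior weight 2/3; P(next child type O) = 0.
  BO × AO: posterior weight 1/3; P(next child type O) = 1/4.
Weighted sum = 1/12.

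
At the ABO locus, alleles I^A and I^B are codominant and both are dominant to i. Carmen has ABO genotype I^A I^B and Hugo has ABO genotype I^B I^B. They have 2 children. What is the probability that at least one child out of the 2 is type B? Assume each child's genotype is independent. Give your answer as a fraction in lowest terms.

3/4

ABO cross I^A I^B × I^B I^B → 1/2 B, 1/2 AB.
So P(type B) = 1/2 per child.
P(none) = (1/2)^2 = 1/4; P(at least one) = 1 − 1/4 = 3/4.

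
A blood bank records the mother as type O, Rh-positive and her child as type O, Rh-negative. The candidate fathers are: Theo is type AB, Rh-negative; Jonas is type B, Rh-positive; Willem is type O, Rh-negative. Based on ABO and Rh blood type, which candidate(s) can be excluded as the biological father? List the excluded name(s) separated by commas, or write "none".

Theo

A candidate is excluded only if no genotype consistent with his phenotype could produce a type O, Rh-negative child with a type O, Rh-positive mother.
Theo (type AB, Rh-): no genotype consistent with that phenotype can produce a type-O Rh- child with a type-O mother.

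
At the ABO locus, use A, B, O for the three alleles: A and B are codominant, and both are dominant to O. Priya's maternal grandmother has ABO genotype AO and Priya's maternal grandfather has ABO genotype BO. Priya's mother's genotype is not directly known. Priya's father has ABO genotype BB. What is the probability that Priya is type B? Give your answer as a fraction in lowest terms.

3/4

Priya's mother's ABO genotype from AO × BO: 1/4 AB, 1/4 AO, 1/4 BO, 1/4 OO.
Crossing each possibility with the father BB and summing P(type B): 1/4·1/2 + 1/4·1/2 + 1/4·1 + 1/4·1 = 3/4.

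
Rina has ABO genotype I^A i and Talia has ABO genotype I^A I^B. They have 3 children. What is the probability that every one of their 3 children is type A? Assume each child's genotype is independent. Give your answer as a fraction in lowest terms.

ABO cross I^A i × I^A I^B → 1/2 A, 1/4 B, 1/4 AB.
So P(type A) = 1/2 per child.
All 3 independent: (1/2)^3 = 1/8.

1/8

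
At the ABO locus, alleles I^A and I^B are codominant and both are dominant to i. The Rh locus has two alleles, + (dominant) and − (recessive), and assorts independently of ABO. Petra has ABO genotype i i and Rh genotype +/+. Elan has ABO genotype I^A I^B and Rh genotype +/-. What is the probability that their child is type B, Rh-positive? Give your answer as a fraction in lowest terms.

1/2

ABO cross i i × I^A I^B → offspring phenotypes: 1/2 A, 1/2 B.
Rh cross +/+ × +/- → 1 Rh+.
Independent loci: P(type B, Rh-positive) = 1/2 × 1 = 1/2.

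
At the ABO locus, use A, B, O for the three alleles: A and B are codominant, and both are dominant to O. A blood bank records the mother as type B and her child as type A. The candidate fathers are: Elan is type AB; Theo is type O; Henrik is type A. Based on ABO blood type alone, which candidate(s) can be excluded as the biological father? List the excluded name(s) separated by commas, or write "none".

A candidate is excluded only if no genotype consistent with his phenotype could produce a type A child with a type B mother.
Theo (type O): no genotype consistent with that phenotype can produce a type-A child with a type-B mother.

Theo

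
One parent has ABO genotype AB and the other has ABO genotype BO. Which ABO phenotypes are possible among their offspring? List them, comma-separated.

Gametes from AB × BO give offspring ABO genotypes AB, AO, BB, BO, i.e. phenotypes A, B, AB.

A, B, AB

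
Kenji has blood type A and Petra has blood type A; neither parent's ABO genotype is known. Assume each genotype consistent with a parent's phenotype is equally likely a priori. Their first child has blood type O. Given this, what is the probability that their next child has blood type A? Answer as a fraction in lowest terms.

3/4

Possible genotypes: Kenji ∈ {I^A I^A, I^A i}; Petra ∈ {I^A I^A, I^A i}.
Weight each parental genotype pair by prior × P(type-O child):
  I^A i × I^A i: posterior weight 1; P(next child type A) = 3/4.
Weighted sum = 3/4.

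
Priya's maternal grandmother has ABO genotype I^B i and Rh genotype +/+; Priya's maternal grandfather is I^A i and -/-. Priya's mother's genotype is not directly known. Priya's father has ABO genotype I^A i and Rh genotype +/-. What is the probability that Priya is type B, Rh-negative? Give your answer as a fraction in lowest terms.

Priya's mother's ABO genotype from I^B i × I^A i: 1/4 I^A I^B, 1/4 I^A i, 1/4 I^B i, 1/4 i i.
Crossing each possibility with the father I^A i and summing P(type B): 1/4·1/4 + 1/4·0 + 1/4·1/4 + 1/4·0 = 1/8.
Similarly for Rh via the mother's Rh distribution: P(Rh-) = 1/4.
Independent loci: 1/8 × 1/4 = 1/32.

1/32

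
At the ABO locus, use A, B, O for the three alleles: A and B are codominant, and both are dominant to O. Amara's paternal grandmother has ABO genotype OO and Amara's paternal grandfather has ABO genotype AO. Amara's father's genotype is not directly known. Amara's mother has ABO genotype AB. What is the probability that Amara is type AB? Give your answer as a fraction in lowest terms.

Amara's father's ABO genotype from OO × AO: 1/2 AO, 1/2 OO.
Crossing each possibility with the mother AB and summing P(type AB): 1/2·1/4 + 1/2·0 = 1/8.

1/8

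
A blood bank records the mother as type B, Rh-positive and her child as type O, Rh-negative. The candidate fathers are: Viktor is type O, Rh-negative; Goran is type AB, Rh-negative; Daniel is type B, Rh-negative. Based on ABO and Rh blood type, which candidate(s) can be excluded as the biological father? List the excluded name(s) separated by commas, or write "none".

Goran

A candidate is excluded only if no genotype consistent with his phenotype could produce a type O, Rh-negative child with a type B, Rh-positive mother.
Goran (type AB, Rh-): no genotype consistent with that phenotype can produce a type-O Rh- child with a type-B mother.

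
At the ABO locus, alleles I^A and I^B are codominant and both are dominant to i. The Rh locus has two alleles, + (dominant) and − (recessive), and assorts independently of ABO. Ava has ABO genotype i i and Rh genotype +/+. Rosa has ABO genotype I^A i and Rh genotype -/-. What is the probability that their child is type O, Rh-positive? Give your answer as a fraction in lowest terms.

1/2

ABO cross i i × I^A i → offspring phenotypes: 1/2 O, 1/2 A.
Rh cross +/+ × -/- → 1 Rh+.
Independent loci: P(type O, Rh-positive) = 1/2 × 1 = 1/2.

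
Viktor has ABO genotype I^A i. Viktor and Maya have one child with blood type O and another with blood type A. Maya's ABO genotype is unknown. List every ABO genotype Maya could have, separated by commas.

For each candidate genotype of Maya, check whether crossing it with I^A i can produce every observed child phenotype.
  I^A I^A → possible child types {A} ✗
  I^A I^B → possible child types {A, B, AB} ✗
  I^A i → possible child types {O, A} ✓
  I^B I^B → possible child types {B, AB} ✗
  I^B i → possible child types {O, A, B, AB} ✓
  i i → possible child types {O, A} ✓

I^A i, I^B i, i i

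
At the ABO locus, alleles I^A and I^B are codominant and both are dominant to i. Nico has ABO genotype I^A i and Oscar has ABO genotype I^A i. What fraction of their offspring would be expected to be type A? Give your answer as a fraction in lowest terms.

ABO cross I^A i × I^A i → offspring phenotypes: 1/4 O, 3/4 A.
So P(type A) = 3/4.

3/4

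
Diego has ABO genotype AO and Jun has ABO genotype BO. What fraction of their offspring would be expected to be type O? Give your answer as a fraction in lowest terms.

1/4

ABO cross AO × BO → offspring phenotypes: 1/4 O, 1/4 A, 1/4 B, 1/4 AB.
So P(type O) = 1/4.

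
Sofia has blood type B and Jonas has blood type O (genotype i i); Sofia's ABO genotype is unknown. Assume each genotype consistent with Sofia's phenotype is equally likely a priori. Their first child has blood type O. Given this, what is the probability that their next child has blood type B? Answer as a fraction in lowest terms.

1/2

Possible genotypes: Sofia ∈ {I^B I^B, I^B i}; Jonas ∈ {i i}.
Weight each parental genotype pair by prior × P(type-O child):
  I^B i × i i: posterior weight 1; P(next child type B) = 1/2.
Weighted sum = 1/2.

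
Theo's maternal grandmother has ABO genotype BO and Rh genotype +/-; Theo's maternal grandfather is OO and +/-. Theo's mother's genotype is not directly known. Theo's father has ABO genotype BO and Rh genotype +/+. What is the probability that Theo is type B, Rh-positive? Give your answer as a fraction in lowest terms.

Theo's mother's ABO genotype from BO × OO: 1/2 BO, 1/2 OO.
Crossing each possibility with the father BO and summing P(type B): 1/2·3/4 + 1/2·1/2 = 5/8.
Similarly for Rh via the mother's Rh distribution: P(Rh+) = 1.
Independent loci: 5/8 × 1 = 5/8.

5/8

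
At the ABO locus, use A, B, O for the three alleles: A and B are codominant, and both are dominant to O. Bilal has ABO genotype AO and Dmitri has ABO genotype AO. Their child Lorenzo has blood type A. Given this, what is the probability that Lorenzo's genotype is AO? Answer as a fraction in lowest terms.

2/3

Cross AO × AO → 1/4 AA, 1/2 AO, 1/4 OO.
Type-A genotypes among offspring: AA (1/4), AO (1/2); total 3/4.
P(AO | type A) = (1/2) / (3/4) = 2/3.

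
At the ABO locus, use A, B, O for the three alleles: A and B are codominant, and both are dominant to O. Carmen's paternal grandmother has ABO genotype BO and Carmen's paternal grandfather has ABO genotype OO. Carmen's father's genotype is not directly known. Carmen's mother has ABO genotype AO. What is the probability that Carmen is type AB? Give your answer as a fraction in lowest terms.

Carmen's father's ABO genotype from BO × OO: 1/2 BO, 1/2 OO.
Crossing each possibility with the mother AO and summing P(type AB): 1/2·1/4 + 1/2·0 = 1/8.

1/8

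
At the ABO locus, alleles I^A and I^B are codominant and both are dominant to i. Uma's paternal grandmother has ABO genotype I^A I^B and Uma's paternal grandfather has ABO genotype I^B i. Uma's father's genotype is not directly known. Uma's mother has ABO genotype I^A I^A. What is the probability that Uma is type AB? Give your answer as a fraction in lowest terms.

Uma's father's ABO genotype from I^A I^B × I^B i: 1/4 I^A I^B, 1/4 I^A i, 1/4 I^B I^B, 1/4 I^B i.
Crossing each possibility with the mother I^A I^A and summing P(type AB): 1/4·1/2 + 1/4·0 + 1/4·1 + 1/4·1/2 = 1/2.

1/2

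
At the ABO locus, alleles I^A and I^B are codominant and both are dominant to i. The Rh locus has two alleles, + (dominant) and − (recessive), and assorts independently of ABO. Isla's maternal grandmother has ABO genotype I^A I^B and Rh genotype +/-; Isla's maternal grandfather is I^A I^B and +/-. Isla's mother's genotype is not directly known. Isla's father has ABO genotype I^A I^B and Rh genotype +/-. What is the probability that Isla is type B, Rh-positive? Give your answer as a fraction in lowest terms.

3/16

Isla's mother's ABO genotype from I^A I^B × I^A I^B: 1/4 I^A I^A, 1/2 I^A I^B, 1/4 I^B I^B.
Crossing each possibility with the father I^A I^B and summing P(type B): 1/4·0 + 1/2·1/4 + 1/4·1/2 = 1/4.
Similarly for Rh via the mother's Rh distribution: P(Rh+) = 3/4.
Independent loci: 1/4 × 3/4 = 3/16.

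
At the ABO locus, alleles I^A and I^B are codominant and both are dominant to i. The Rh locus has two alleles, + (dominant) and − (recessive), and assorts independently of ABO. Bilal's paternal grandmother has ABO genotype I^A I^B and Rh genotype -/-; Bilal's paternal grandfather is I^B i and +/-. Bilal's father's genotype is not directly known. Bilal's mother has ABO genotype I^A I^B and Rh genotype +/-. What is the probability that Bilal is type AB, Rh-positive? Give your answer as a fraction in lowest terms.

15/64

Bilal's father's ABO genotype from I^A I^B × I^B i: 1/4 I^A I^B, 1/4 I^A i, 1/4 I^B I^B, 1/4 I^B i.
Crossing each possibility with the mother I^A I^B and summing P(type AB): 1/4·1/2 + 1/4·1/4 + 1/4·1/2 + 1/4·1/4 = 3/8.
Similarly for Rh via the father's Rh distribution: P(Rh+) = 5/8.
Independent loci: 3/8 × 5/8 = 15/64.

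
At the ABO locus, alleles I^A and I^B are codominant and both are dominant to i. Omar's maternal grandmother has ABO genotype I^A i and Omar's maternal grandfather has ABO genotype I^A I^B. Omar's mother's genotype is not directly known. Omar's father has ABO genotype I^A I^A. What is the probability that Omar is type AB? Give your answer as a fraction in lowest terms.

1/4

Omar's mother's ABO genotype from I^A i × I^A I^B: 1/4 I^A I^A, 1/4 I^A I^B, 1/4 I^A i, 1/4 I^B i.
Crossing each possibility with the father I^A I^A and summing P(type AB): 1/4·0 + 1/4·1/2 + 1/4·0 + 1/4·1/2 = 1/4.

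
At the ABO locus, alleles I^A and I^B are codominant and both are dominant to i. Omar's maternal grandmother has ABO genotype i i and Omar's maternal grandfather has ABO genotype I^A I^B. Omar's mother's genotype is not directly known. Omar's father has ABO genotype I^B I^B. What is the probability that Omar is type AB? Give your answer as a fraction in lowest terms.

Omar's mother's ABO genotype from i i × I^A I^B: 1/2 I^A i, 1/2 I^B i.
Crossing each possibility with the father I^B I^B and summing P(type AB): 1/2·1/2 + 1/2·0 = 1/4.

1/4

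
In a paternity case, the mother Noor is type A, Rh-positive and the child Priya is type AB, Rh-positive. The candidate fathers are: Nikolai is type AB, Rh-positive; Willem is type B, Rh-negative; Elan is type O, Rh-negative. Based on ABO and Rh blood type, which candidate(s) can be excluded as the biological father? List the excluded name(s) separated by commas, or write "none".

A candidate is excluded only if no genotype consistent with his phenotype could produce a type AB, Rh-positive child with a type A, Rh-positive mother.
Elan (type O, Rh-): no genotype consistent with that phenotype can produce a type-AB Rh+ child with a type-A mother.

Elan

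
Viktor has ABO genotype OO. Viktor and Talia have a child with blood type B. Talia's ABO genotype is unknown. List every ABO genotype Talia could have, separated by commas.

AB, BB, BO

For each candidate genotype of Talia, check whether crossing it with OO can produce every observed child phenotype.
  AA → possible child types {A} ✗
  AB → possible child types {A, B} ✓
  AO → possible child types {O, A} ✗
  BB → possible child types {B} ✓
  BO → possible child types {O, B} ✓
  OO → possible child types {O} ✗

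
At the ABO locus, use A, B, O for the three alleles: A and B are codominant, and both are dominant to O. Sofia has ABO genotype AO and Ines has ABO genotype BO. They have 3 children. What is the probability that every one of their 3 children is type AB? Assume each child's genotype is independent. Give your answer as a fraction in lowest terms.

ABO cross AO × BO → 1/4 O, 1/4 A, 1/4 B, 1/4 AB.
So P(type AB) = 1/4 per child.
All 3 independent: (1/4)^3 = 1/64.

1/64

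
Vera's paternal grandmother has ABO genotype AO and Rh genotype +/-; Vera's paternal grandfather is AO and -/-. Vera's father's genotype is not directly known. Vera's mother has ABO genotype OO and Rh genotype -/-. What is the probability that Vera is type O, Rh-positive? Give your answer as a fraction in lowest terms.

1/8

Vera's father's ABO genotype from AO × AO: 1/4 AA, 1/2 AO, 1/4 OO.
Crossing each possibility with the mother OO and summing P(type O): 1/4·0 + 1/2·1/2 + 1/4·1 = 1/2.
Similarly for Rh via the father's Rh distribution: P(Rh+) = 1/4.
Independent loci: 1/2 × 1/4 = 1/8.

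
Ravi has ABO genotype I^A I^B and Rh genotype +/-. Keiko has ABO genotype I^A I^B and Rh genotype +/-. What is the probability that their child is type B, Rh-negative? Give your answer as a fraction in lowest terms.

ABO cross I^A I^B × I^A I^B → offspring phenotypes: 1/4 A, 1/4 B, 1/2 AB.
Rh cross +/- × +/- → 3/4 Rh+, 1/4 Rh-.
Independent loci: P(type B, Rh-negative) = 1/4 × 1/4 = 1/16.

1/16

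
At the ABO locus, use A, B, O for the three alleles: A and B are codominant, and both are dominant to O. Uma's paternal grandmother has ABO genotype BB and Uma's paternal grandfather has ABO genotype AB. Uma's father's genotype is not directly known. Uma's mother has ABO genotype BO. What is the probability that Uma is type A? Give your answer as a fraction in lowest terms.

Uma's father's ABO genotype from BB × AB: 1/2 AB, 1/2 BB.
Crossing each possibility with the mother BO and summing P(type A): 1/2·1/4 + 1/2·0 = 1/8.

1/8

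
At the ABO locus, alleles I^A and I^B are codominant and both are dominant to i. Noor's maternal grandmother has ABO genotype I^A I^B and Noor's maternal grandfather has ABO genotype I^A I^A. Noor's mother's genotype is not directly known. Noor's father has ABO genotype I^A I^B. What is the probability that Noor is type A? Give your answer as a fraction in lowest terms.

3/8

Noor's mother's ABO genotype from I^A I^B × I^A I^A: 1/2 I^A I^A, 1/2 I^A I^B.
Crossing each possibility with the father I^A I^B and summing P(type A): 1/2·1/2 + 1/2·1/4 = 3/8.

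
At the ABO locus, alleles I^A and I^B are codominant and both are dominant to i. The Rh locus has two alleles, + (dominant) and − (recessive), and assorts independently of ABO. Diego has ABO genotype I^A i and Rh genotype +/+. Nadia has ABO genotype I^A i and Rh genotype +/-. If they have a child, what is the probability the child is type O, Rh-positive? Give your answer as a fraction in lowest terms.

1/4

ABO cross I^A i × I^A i → offspring phenotypes: 1/4 O, 3/4 A.
Rh cross +/+ × +/- → 1 Rh+.
Independent loci: P(type O, Rh-positive) = 1/4 × 1 = 1/4.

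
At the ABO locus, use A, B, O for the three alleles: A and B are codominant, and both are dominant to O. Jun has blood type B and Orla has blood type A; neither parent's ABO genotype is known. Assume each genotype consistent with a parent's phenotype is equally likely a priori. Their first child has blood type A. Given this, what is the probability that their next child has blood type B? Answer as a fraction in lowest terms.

Possible genotypes: Jun ∈ {BB, BO}; Orla ∈ {AA, AO}.
Weight each parental genotype pair by prior × P(type-A child):
  BO × AA: posterior weight 2/3; P(next child type B) = 0.
  BO × AO: posterior weight 1/3; P(next child type B) = 1/4.
Weighted sum = 1/12.

1/12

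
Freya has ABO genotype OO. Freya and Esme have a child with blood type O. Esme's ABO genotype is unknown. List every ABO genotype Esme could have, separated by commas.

AO, BO, OO

For each candidate genotype of Esme, check whether crossing it with OO can produce every observed child phenotype.
  AA → possible child types {A} ✗
  AB → possible child types {A, B} ✗
  AO → possible child types {O, A} ✓
  BB → possible child types {B} ✗
  BO → possible child types {O, B} ✓
  OO → possible child types {O} ✓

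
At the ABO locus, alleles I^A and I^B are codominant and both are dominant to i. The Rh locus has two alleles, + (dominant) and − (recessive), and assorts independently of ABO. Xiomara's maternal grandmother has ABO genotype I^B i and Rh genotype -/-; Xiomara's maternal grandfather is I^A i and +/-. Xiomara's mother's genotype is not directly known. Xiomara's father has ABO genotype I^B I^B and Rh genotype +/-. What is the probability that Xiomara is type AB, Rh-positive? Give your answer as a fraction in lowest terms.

Xiomara's mother's ABO genotype from I^B i × I^A i: 1/4 I^A I^B, 1/4 I^A i, 1/4 I^B i, 1/4 i i.
Crossing each possibility with the father I^B I^B and summing P(type AB): 1/4·1/2 + 1/4·1/2 + 1/4·0 + 1/4·0 = 1/4.
Similarly for Rh via the mother's Rh distribution: P(Rh+) = 5/8.
Independent loci: 1/4 × 5/8 = 5/32.

5/32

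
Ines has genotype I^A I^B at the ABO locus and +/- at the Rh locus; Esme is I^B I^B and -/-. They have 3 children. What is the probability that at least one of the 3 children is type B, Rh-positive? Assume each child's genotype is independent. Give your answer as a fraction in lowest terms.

37/64

ABO cross I^A I^B × I^B I^B → 1/2 B, 1/2 AB.
Rh cross +/- × -/- → 1/2 Rh+, 1/2 Rh-; so P(type B, Rh-positive) = 1/2 × 1/2 = 1/4 per child.
P(none) = (3/4)^3 = 27/64; P(at least one) = 1 − 27/64 = 37/64.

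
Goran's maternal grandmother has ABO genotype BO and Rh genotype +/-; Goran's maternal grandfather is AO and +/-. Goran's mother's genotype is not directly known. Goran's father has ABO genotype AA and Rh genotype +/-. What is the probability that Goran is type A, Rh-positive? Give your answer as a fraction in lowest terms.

9/16

Goran's mother's ABO genotype from BO × AO: 1/4 AB, 1/4 AO, 1/4 BO, 1/4 OO.
Crossing each possibility with the father AA and summing P(type A): 1/4·1/2 + 1/4·1 + 1/4·1/2 + 1/4·1 = 3/4.
Similarly for Rh via the mother's Rh distribution: P(Rh+) = 3/4.
Independent loci: 3/4 × 3/4 = 9/16.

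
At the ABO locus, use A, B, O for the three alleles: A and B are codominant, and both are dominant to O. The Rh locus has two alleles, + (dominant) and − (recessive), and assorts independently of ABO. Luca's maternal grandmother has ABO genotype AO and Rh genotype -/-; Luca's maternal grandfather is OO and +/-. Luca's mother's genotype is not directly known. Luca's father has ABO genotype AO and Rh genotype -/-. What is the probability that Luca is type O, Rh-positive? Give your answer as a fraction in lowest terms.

3/32

Luca's mother's ABO genotype from AO × OO: 1/2 AO, 1/2 OO.
Crossing each possibility with the father AO and summing P(type O): 1/2·1/4 + 1/2·1/2 = 3/8.
Similarly for Rh via the mother's Rh distribution: P(Rh+) = 1/4.
Independent loci: 3/8 × 1/4 = 3/32.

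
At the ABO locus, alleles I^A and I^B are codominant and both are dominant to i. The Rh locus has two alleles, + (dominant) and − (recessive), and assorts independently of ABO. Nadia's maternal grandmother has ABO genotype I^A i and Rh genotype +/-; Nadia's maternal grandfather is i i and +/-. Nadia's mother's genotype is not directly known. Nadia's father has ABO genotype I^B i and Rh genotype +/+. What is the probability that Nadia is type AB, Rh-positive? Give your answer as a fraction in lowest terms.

1/8

Nadia's mother's ABO genotype from I^A i × i i: 1/2 I^A i, 1/2 i i.
Crossing each possibility with the father I^B i and summing P(type AB): 1/2·1/4 + 1/2·0 = 1/8.
Similarly for Rh via the mother's Rh distribution: P(Rh+) = 1.
Independent loci: 1/8 × 1 = 1/8.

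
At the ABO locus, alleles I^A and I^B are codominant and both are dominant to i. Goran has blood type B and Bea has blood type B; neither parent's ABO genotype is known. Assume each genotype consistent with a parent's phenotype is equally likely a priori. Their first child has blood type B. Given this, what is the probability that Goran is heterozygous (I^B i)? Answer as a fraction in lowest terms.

7/15

Possible genotypes: Goran ∈ {I^B I^B, I^B i}; Bea ∈ {I^B I^B, I^B i}.
Weight each parental genotype pair by prior × P(type-B child):
  I^B I^B × I^B I^B: posterior weight 4/15.
  I^B I^B × I^B i: posterior weight 4/15.
  I^B i × I^B I^B: posterior weight 4/15.
  I^B i × I^B i: posterior weight 1/5.
Sum the posterior weight over pairs where Goran is I^B i: 7/15.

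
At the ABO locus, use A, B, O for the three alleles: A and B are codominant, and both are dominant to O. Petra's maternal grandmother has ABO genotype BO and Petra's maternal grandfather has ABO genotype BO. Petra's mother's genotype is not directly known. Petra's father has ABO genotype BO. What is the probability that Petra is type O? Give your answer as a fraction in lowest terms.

1/4

Petra's mother's ABO genotype from BO × BO: 1/4 BB, 1/2 BO, 1/4 OO.
Crossing each possibility with the father BO and summing P(type O): 1/4·0 + 1/2·1/4 + 1/4·1/2 = 1/4.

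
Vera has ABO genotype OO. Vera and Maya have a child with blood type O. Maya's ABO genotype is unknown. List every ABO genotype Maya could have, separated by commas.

For each candidate genotype of Maya, check whether crossing it with OO can produce every observed child phenotype.
  AA → possible child types {A} ✗
  AB → possible child types {A, B} ✗
  AO → possible child types {O, A} ✓
  BB → possible child types {B} ✗
  BO → possible child types {O, B} ✓
  OO → possible child types {O} ✓

AO, BO, OO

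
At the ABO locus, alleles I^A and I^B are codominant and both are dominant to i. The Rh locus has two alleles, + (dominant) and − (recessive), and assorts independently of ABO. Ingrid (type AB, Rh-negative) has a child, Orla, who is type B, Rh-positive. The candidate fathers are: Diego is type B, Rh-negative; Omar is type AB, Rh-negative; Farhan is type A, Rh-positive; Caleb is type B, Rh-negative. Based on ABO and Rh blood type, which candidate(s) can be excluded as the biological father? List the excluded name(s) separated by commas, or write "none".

Diego, Omar, Caleb

A candidate is excluded only if no genotype consistent with his phenotype could produce a type B, Rh-positive child with a type AB, Rh-negative mother.
Diego (type B, Rh-): no genotype consistent with that phenotype can produce a type-B Rh+ child with a type-AB mother.
Omar (type AB, Rh-): no genotype consistent with that phenotype can produce a type-B Rh+ child with a type-AB mother.
Caleb (type B, Rh-): no genotype consistent with that phenotype can produce a type-B Rh+ child with a type-AB mother.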